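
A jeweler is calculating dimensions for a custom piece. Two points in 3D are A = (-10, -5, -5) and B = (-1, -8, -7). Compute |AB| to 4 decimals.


3D distance between two points
P1 = (-10, -5, -5), P2 = (-1, -8, -7)
Formula: d = sqrt((x2-x1)^2 + (y2-y1)^2 + (z2-z1)^2)
dx = -1 - -10 = 9
dy = -8 - -5 = -3
dz = -7 - -5 = -2
dx^2 + dy^2 + dz^2 = 81 + 9 + 4 = 94
d = sqrt(94)
d = 9.6954
9.6954 units


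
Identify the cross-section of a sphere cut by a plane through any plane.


Solid: sphere
Cutting plane: through any plane
Visualize the intersection of the plane with the solid's surface.
The boundary of the cut region is a circle.
circle


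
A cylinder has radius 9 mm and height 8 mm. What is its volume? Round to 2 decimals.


Shape: cylinder
Radius r = 9 mm, Height h = 8 mm
Formula: V = pi * r^2 * h
r^2 = 81
V = pi * 81 * 8
V = 648 * pi
V = 2035.75
2035.75 mm^3


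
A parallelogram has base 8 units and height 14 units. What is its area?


Shape: parallelogram
Base b = 8 units, Height h = 14 units
Formula: A = b * h
A = 8 * 14
A = 112
112 units^2


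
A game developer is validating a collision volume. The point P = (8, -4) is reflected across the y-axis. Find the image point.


Transformation: reflection
Original point: (8, -4)
Rule for reflection over the y-axis: (x, y) -> (-x, y)
Apply: (8, -4) -> (-8, -4)
(-8, -4)


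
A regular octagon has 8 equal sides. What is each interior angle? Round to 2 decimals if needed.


Shape: regular octagon (8 sides)
Formula: interior angle = (n - 2) * 180 / n
(n - 2) = 6
(n - 2) * 180 = 1080
angle = 1080 / 8
angle = 135
135 degrees


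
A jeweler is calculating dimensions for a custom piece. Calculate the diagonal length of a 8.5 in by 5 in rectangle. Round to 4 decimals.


Shape: rectangle (diagonal via Pythagoras)
Sides: 8.5 in and 5 in
Formula: d = sqrt(l^2 + w^2)
l^2 = 72.25, w^2 = 25
l^2 + w^2 = 97.25
d = sqrt(97.25)
d = 9.8615
9.8615 in


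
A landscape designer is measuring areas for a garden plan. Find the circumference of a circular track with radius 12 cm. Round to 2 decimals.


Shape: circle
Radius r = 12 cm
Formula: C = 2 * pi * r
C = 2 * pi * 12
C = 24 * pi
C = 75.4
75.4 cm


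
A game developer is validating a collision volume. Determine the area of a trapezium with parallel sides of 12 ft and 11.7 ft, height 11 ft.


Shape: trapezoid
Parallel sides a = 12 ft, b = 11.7 ft; Height h = 11 ft
Formula: A = (a + b) * h / 2
a + b = 12 + 11.7 = 23.7
A = 23.7 * 11 / 2
A = 260.7 / 2
A = 130.35
130.35 ft^2


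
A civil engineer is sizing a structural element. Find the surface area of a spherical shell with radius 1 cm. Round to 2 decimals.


Shape: sphere
Radius r = 1 cm
Formula: SA = 4 * pi * r^2
r^2 = 1
SA = 4 * pi * 1
SA = 4 * pi
SA = 12.57
12.57 cm^2


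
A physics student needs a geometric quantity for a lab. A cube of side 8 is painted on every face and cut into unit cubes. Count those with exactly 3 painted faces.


Large cube: 8 x 8 x 8, cut into unit cubes.
Cubes with 3 painted faces are at the corners. A cube always has 8 corners.
Count = 8
8 unit cubes


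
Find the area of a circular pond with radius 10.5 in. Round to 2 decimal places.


Shape: circle
Radius r = 10.5 in
Formula: A = pi * r^2
r^2 = 10.5^2 = 110.25
A = pi * 110.25
A = 346.36
346.36 in^2


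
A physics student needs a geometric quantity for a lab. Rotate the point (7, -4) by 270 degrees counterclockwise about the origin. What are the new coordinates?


Transformation: rotation about the origin
Original point: (7, -4)
Rule for 270 deg counterclockwise: (x, y) -> (y, -x)
Apply: (7, -4) -> (-4, -7)
(-4, -7)


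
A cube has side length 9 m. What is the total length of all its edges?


Shape: cube
Side s = 9 m
A cube has 12 edges, all equal.
Formula: total edge length = 12 * s
Total = 12 * 9
Total = 108
108 m


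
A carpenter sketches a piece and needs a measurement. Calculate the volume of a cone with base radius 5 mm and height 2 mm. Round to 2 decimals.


Shape: cone
Radius r = 5 mm, Height h = 2 mm
Formula: V = (1/3) * pi * r^2 * h
r^2 = 25
pi * r^2 * h = pi * 25 * 2 = 50 * pi
V = 50 * pi / 3
V = 52.36
52.36 mm^3


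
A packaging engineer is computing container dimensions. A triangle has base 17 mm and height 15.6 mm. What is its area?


Shape: triangle
Base b = 17 mm, Height h = 15.6 mm
Formula: A = (1/2) * b * h
A = 0.5 * 17 * 15.6
A = 0.5 * 265.2
A = 132.6
132.6 mm^2


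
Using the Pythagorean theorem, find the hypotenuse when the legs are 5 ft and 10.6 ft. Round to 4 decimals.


Shape: right triangle
Legs a = 5 ft, b = 10.6 ft
Formula: c = sqrt(a^2 + b^2)
a^2 = 25, b^2 = 112.36
a^2 + b^2 = 137.36
c = sqrt(137.36)
c = 11.7201
11.7201 ft


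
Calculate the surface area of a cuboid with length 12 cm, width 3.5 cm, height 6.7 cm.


Shape: rectangular prism
l = 12 cm, w = 3.5 cm, h = 6.7 cm
Formula: SA = 2(lw + lh + wh)
lw = 42, lh = 80.4, wh = 23.45
lw + lh + wh = 145.85
SA = 2 * 145.85
SA = 291.7
291.7 cm^2


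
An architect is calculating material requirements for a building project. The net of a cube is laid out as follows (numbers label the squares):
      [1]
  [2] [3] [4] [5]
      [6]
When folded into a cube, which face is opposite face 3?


Net: cross layout. Take square 3 as the base (bottom).
Fold the four squares in the horizontal row up around 3: 2 -> left, 4 -> right, 5 wraps to the top.
Fold 1 and 6 up from 3: 1 -> back, 6 -> front.
Opposite pairs are therefore: (1, 6), (2, 4), (3, 5).
Face 3 is opposite face 5.
face 5


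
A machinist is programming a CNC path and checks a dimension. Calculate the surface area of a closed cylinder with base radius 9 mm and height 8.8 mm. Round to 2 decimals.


Shape: closed cylinder
Radius r = 9 mm, Height h = 8.8 mm
Formula: SA = 2*pi*r^2 + 2*pi*r*h = 2*pi*r*(r + h)
r + h = 17.8
2 * r * (r + h) = 2 * 9 * 17.8 = 320.4
SA = 320.4 * pi
SA = 1006.57
1006.57 mm^2


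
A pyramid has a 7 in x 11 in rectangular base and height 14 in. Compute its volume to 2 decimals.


Shape: rectangular pyramid
Base: 7 in x 11 in, Height h = 14 in
Formula: V = (1/3) * base_area * h
base_area = 7 * 11 = 77
base_area * h = 77 * 14 = 1078
V = 1078 / 3
V = 359.33
359.33 in^3


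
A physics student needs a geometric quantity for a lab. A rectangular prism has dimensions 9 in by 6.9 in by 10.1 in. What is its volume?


Shape: rectangular prism
l = 9 in, w = 6.9 in, h = 10.1 in
Formula: V = l * w * h
V = 9 * 6.9 * 10.1
V = 62.1 * 10.1
V = 627.21
627.21 in^3


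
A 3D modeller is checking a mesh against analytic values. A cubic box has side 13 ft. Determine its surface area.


Shape: cube
Side s = 13 ft
A cube has 6 square faces.
Formula: SA = 6 * s^2
s^2 = 169
SA = 6 * 169
SA = 1014
1014 ft^2


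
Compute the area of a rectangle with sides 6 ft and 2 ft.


Shape: rectangle
Length l = 6 ft, Width w = 2 ft
Formula: A = l * w
A = 6 * 2
A = 12
12 ft^2


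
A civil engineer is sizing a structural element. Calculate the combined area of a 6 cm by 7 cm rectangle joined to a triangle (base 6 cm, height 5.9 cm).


Composite shape: rectangle + triangle
Rectangle area = 6 * 7 = 42
Triangle area = 0.5 * 6 * 5.9 = 17.7
Total = 42 + 17.7
Total = 59.7
59.7 cm^2


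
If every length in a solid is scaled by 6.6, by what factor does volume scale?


Linear scale factor k = 6.6
Rule: under a linear scaling by k, volumes scale by k^3.
k^3 = 6.6 * 6.6 * 6.6
k^3 = 43.56 * 6.6
k^3 = 287.496
Volume scales by a factor of 287.496.
287.496 (dimensionless)


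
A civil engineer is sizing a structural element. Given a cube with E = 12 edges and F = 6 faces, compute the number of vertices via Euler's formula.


Polyhedron: cube
Euler's formula for convex polyhedra: V - E + F = 2
Given: E = 12 edges and F = 6 faces
Solve for V:
V = 2 + E - F = 2 + 12 - 6 = 8
8 vertices


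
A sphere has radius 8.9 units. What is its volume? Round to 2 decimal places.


Shape: sphere
Radius r = 8.9 units
Formula: V = (4/3) * pi * r^3
r^3 = 704.969
(4/3) * 704.969 = 939.958667
V = 939.958667 * pi
V = 2952.97
2952.97 units^3


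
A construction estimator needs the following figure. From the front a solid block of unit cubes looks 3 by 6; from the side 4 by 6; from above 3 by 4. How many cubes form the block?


Orthographic views of a solid rectangular block:
Front view 3 x 6 -> length = 3, height = 6
Side view 4 x 6 -> width = 4, height = 6 (consistent)
Top view 3 x 4 -> confirms length = 3, width = 4
The block is 3 x 4 x 6.
Total unit cubes = 3 * 4 * 6 = 72
72 unit cubes


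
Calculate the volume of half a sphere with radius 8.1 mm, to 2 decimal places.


Shape: hemisphere (half of a sphere)
Radius r = 8.1 mm
Formula: V = (1/2) * (4/3) * pi * r^3 = (2/3) * pi * r^3
r^3 = 531.441
(2/3) * 531.441 = 354.294
V = 354.294 * pi
V = 1113.05
1113.05 mm^3


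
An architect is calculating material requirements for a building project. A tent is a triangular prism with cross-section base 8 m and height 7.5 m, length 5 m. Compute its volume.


Shape: triangular prism
Triangle base = 8 m, triangle height = 7.5 m, prism length L = 5 m
Formula: V = (1/2 * b * h_tri) * L
Cross-section area = 0.5 * 8 * 7.5 = 30
V = 30 * 5
V = 150
150 m^3


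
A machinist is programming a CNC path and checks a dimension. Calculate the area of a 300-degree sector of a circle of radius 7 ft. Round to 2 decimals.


Shape: circular sector
Radius r = 7 ft, Angle = 300 degrees
Formula: A = (angle/360) * pi * r^2
r^2 = 49
Fraction of circle = 300/360
A = (300/360) * pi * 49
A = 40.833333 * pi
A = 128.28
128.28 ft^2


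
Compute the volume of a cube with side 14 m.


Shape: cube
Side s = 14 m
Formula: V = s^3
V = 14 * 14 * 14
V = 196 * 14
V = 2744
2744 m^3


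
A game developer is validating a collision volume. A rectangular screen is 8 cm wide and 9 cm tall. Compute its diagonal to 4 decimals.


Shape: rectangle (diagonal via Pythagoras)
Sides: 8 cm and 9 cm
Formula: d = sqrt(l^2 + w^2)
l^2 = 64, w^2 = 81
l^2 + w^2 = 145
d = sqrt(145)
d = 12.0416
12.0416 cm


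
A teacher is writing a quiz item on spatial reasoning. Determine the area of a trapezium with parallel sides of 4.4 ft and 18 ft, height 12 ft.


Shape: trapezoid
Parallel sides a = 4.4 ft, b = 18 ft; Height h = 12 ft
Formula: A = (a + b) * h / 2
a + b = 4.4 + 18 = 22.4
A = 22.4 * 12 / 2
A = 268.8 / 2
A = 134.4
134.4 ft^2


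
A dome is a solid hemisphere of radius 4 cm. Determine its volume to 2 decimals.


Shape: hemisphere (half of a sphere)
Radius r = 4 cm
Formula: V = (1/2) * (4/3) * pi * r^3 = (2/3) * pi * r^3
r^3 = 64
(2/3) * 64 = 42.666667
V = 42.666667 * pi
V = 134.04
134.04 cm^3


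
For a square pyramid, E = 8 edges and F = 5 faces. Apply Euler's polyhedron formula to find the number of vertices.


Polyhedron: square pyramid
Euler's formula for convex polyhedra: V - E + F = 2
Given: E = 8 edges and F = 5 faces
Solve for V:
V = 2 + E - F = 2 + 8 - 5 = 5
5 vertices


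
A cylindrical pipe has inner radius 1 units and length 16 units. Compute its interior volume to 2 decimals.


Shape: cylinder
Radius r = 1 units, Height h = 16 units
Formula: V = pi * r^2 * h
r^2 = 1
V = pi * 1 * 16
V = 16 * pi
V = 50.27
50.27 units^3


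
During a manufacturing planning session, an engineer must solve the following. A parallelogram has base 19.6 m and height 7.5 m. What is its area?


Shape: parallelogram
Base b = 19.6 m, Height h = 7.5 m
Formula: A = b * h
A = 19.6 * 7.5
A = 147
147 m^2


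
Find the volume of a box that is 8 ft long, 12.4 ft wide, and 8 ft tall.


Shape: rectangular prism
l = 8 ft, w = 12.4 ft, h = 8 ft
Formula: V = l * w * h
V = 8 * 12.4 * 8
V = 99.2 * 8
V = 793.6
793.6 ft^3


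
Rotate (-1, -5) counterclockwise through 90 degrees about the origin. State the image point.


Transformation: rotation about the origin
Original point: (-1, -5)
Rule for 90 deg counterclockwise: (x, y) -> (-y, x)
Apply: (-1, -5) -> (5, -1)
(5, -1)


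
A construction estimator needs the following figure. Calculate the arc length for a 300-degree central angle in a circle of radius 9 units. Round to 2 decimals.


Shape: circular arc
Radius r = 9 units, Angle = 300 degrees
Formula: L = (angle/360) * 2 * pi * r
2 * pi * r = 18 * pi
L = (300/360) * 18 * pi
L = 15 * pi
L = 47.12
47.12 units


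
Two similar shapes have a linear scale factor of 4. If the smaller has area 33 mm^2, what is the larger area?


Linear scale factor k = 4
Original area = 33 mm^2
Rule: under a linear scaling by k, areas scale by k^2.
k^2 = 4^2 = 16
New area = 33 * 16
New area = 528
528 mm^2


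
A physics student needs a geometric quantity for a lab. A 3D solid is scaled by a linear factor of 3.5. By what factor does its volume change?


Linear scale factor k = 3.5
Rule: under a linear scaling by k, volumes scale by k^3.
k^3 = 3.5 * 3.5 * 3.5
k^3 = 12.25 * 3.5
k^3 = 42.875
Volume scales by a factor of 42.875.
42.875 (dimensionless)


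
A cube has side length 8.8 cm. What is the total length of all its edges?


Shape: cube
Side s = 8.8 cm
A cube has 12 edges, all equal.
Formula: total edge length = 12 * s
Total = 12 * 8.8
Total = 105.6
105.6 cm


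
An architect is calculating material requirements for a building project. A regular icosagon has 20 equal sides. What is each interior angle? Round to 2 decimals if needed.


Shape: regular icosagon (20 sides)
Formula: interior angle = (n - 2) * 180 / n
(n - 2) = 18
(n - 2) * 180 = 3240
angle = 3240 / 20
angle = 162
162 degrees


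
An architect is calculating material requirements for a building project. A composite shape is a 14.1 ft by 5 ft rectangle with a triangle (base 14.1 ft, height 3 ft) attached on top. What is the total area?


Composite shape: rectangle + triangle
Rectangle area = 14.1 * 5 = 70.5
Triangle area = 0.5 * 14.1 * 3 = 21.15
Total = 70.5 + 21.15
Total = 91.65
91.65 ft^2


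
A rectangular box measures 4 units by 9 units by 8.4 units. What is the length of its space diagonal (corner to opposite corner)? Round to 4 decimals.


Shape: rectangular box (space diagonal)
l = 4 units, w = 9 units, h = 8.4 units
Visualize: the diagonal of the base, then a right triangle with that diagonal and the height.
Formula: d = sqrt(l^2 + w^2 + h^2)
l^2 + w^2 + h^2 = 16 + 81 + 70.56 = 167.56
d = sqrt(167.56)
d = 12.9445
12.9445 units


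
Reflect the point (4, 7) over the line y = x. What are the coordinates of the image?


Transformation: reflection
Original point: (4, 7)
Rule for reflection over y = x: (x, y) -> (y, x)
Apply: (4, 7) -> (7, 4)
(7, 4)


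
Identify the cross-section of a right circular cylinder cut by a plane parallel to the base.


Solid: right circular cylinder
Cutting plane: parallel to the base
Visualize the intersection of the plane with the solid's surface.
The boundary of the cut region is a circle.
circle


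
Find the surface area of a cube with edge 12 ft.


Shape: cube
Side s = 12 ft
A cube has 6 square faces.
Formula: SA = 6 * s^2
s^2 = 144
SA = 6 * 144
SA = 864
864 ft^2


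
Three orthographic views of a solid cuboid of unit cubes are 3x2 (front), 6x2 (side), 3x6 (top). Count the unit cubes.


Orthographic views of a solid rectangular block:
Front view 3 x 2 -> length = 3, height = 2
Side view 6 x 2 -> width = 6, height = 2 (consistent)
Top view 3 x 6 -> confirms length = 3, width = 6
The block is 3 x 6 x 2.
Total unit cubes = 3 * 6 * 2 = 36
36 unit cubes


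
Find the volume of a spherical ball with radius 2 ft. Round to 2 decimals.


Shape: sphere
Radius r = 2 ft
Formula: V = (4/3) * pi * r^3
r^3 = 8
(4/3) * 8 = 10.666667
V = 10.666667 * pi
V = 33.51
33.51 ft^3


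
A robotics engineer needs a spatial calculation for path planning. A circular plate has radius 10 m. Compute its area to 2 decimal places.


Shape: circle
Radius r = 10 m
Formula: A = pi * r^2
r^2 = 10^2 = 100
A = pi * 100
A = 314.16
314.16 m^2


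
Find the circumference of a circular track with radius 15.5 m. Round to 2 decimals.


Shape: circle
Radius r = 15.5 m
Formula: C = 2 * pi * r
C = 2 * pi * 15.5
C = 31 * pi
C = 97.39
97.39 m


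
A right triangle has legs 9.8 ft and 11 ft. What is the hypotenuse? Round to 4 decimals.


Shape: right triangle
Legs a = 9.8 ft, b = 11 ft
Formula: c = sqrt(a^2 + b^2)
a^2 = 96.04, b^2 = 121
a^2 + b^2 = 217.04
c = sqrt(217.04)
c = 14.7323
14.7323 ft


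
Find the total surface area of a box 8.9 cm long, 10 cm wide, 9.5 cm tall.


Shape: rectangular prism
l = 8.9 cm, w = 10 cm, h = 9.5 cm
Formula: SA = 2(lw + lh + wh)
lw = 89, lh = 84.55, wh = 95
lw + lh + wh = 268.55
SA = 2 * 268.55
SA = 537.1
537.1 cm^2


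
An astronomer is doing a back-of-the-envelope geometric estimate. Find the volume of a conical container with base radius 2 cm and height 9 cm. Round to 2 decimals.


Shape: cone
Radius r = 2 cm, Height h = 9 cm
Formula: V = (1/3) * pi * r^2 * h
r^2 = 4
pi * r^2 * h = pi * 4 * 9 = 36 * pi
V = 36 * pi / 3
V = 37.7
37.7 cm^3


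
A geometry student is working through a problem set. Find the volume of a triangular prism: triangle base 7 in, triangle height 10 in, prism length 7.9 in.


Shape: triangular prism
Triangle base = 7 in, triangle height = 10 in, prism length L = 7.9 in
Formula: V = (1/2 * b * h_tri) * L
Cross-section area = 0.5 * 7 * 10 = 35
V = 35 * 7.9
V = 276.5
276.5 in^3


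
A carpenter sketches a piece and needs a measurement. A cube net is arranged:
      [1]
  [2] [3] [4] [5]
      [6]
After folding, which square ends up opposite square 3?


Net: cross layout. Take square 3 as the base (bottom).
Fold the four squares in the horizontal row up around 3: 2 -> left, 4 -> right, 5 wraps to the top.
Fold 1 and 6 up from 3: 1 -> back, 6 -> front.
Opposite pairs are therefore: (1, 6), (2, 4), (3, 5).
Face 3 is opposite face 5.
face 5


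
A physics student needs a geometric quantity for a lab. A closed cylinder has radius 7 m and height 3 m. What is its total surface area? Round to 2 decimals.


Shape: closed cylinder
Radius r = 7 m, Height h = 3 m
Formula: SA = 2*pi*r^2 + 2*pi*r*h = 2*pi*r*(r + h)
r + h = 10
2 * r * (r + h) = 2 * 7 * 10 = 140
SA = 140 * pi
SA = 439.82
439.82 m^2


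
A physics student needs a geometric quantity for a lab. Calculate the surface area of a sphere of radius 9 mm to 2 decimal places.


Shape: sphere
Radius r = 9 mm
Formula: SA = 4 * pi * r^2
r^2 = 81
SA = 4 * pi * 81
SA = 324 * pi
SA = 1017.88
1017.88 mm^2


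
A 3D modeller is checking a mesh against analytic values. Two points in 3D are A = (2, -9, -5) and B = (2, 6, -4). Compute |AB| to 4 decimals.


3D distance between two points
P1 = (2, -9, -5), P2 = (2, 6, -4)
Formula: d = sqrt((x2-x1)^2 + (y2-y1)^2 + (z2-z1)^2)
dx = 2 - 2 = 0
dy = 6 - -9 = 15
dz = -4 - -5 = 1
dx^2 + dy^2 + dz^2 = 0 + 225 + 1 = 226
d = sqrt(226)
d = 15.0333
15.0333 units


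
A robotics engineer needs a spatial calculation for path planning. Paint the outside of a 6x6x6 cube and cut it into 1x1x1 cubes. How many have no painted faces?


Large cube: 6 x 6 x 6, cut into unit cubes.
n = 6, so n - 2 = 4
Unpainted cubes form the interior (n - 2)^3 block.
(n - 2)^3 = 4^3 = 64
64 unit cubes


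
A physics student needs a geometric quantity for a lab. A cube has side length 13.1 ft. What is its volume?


Shape: cube
Side s = 13.1 ft
Formula: V = s^3
V = 13.1 * 13.1 * 13.1
V = 171.61 * 13.1
V = 2248.091
2248.091 ft^3


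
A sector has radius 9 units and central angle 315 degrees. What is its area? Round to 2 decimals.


Shape: circular sector
Radius r = 9 units, Angle = 315 degrees
Formula: A = (angle/360) * pi * r^2
r^2 = 81
Fraction of circle = 315/360
A = (315/360) * pi * 81
A = 70.875 * pi
A = 222.66
222.66 units^2


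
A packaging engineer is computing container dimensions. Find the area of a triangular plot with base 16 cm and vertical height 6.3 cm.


Shape: triangle
Base b = 16 cm, Height h = 6.3 cm
Formula: A = (1/2) * b * h
A = 0.5 * 16 * 6.3
A = 0.5 * 100.8
A = 50.4
50.4 cm^2


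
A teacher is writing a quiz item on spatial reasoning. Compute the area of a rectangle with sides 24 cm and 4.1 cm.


Shape: rectangle
Length l = 24 cm, Width w = 4.1 cm
Formula: A = l * w
A = 24 * 4.1
A = 98.4
98.4 cm^2


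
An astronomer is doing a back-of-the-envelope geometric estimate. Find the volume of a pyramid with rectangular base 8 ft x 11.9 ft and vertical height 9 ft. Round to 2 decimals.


Shape: rectangular pyramid
Base: 8 ft x 11.9 ft, Height h = 9 ft
Formula: V = (1/3) * base_area * h
base_area = 8 * 11.9 = 95.2
base_area * h = 95.2 * 9 = 856.8
V = 856.8 / 3
V = 285.6
285.6 ft^3


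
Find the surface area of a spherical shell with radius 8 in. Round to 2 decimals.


Shape: sphere
Radius r = 8 in
Formula: SA = 4 * pi * r^2
r^2 = 64
SA = 4 * pi * 64
SA = 256 * pi
SA = 804.25
804.25 in^2


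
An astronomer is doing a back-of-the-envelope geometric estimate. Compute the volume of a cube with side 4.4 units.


Shape: cube
Side s = 4.4 units
Formula: V = s^3
V = 4.4 * 4.4 * 4.4
V = 19.36 * 4.4
V = 85.184
85.184 units^3


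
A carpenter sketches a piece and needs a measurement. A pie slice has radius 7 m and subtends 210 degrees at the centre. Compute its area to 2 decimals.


Shape: circular sector
Radius r = 7 m, Angle = 210 degrees
Formula: A = (angle/360) * pi * r^2
r^2 = 49
Fraction of circle = 210/360
A = (210/360) * pi * 49
A = 28.583333 * pi
A = 89.8
89.8 m^2


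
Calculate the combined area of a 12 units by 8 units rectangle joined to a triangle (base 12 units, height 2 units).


Composite shape: rectangle + triangle
Rectangle area = 12 * 8 = 96
Triangle area = 0.5 * 12 * 2 = 12
Total = 96 + 12
Total = 108
108 units^2


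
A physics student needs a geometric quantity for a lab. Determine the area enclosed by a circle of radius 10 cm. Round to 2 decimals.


Shape: circle
Radius r = 10 cm
Formula: A = pi * r^2
r^2 = 10^2 = 100
A = pi * 100
A = 314.16
314.16 cm^2


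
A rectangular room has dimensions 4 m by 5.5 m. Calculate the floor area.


Shape: rectangle
Length l = 4 m, Width w = 5.5 m
Formula: A = l * w
A = 4 * 5.5
A = 22
22 m^2


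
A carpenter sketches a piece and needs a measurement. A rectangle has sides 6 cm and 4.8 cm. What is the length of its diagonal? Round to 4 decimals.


Shape: rectangle (diagonal via Pythagoras)
Sides: 6 cm and 4.8 cm
Formula: d = sqrt(l^2 + w^2)
l^2 = 36, w^2 = 23.04
l^2 + w^2 = 59.04
d = sqrt(59.04)
d = 7.6837
7.6837 cm


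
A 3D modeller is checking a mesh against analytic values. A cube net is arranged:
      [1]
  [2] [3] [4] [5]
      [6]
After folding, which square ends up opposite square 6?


Net: cross layout. Take square 3 as the base (bottom).
Fold the four squares in the horizontal row up around 3: 2 -> left, 4 -> right, 5 wraps to the top.
Fold 1 and 6 up from 3: 1 -> back, 6 -> front.
Opposite pairs are therefore: (1, 6), (2, 4), (3, 5).
Face 6 is opposite face 1.
face 1


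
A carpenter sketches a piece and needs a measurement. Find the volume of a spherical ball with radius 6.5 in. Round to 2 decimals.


Shape: sphere
Radius r = 6.5 in
Formula: V = (4/3) * pi * r^3
r^3 = 274.625
(4/3) * 274.625 = 366.166667
V = 366.166667 * pi
V = 1150.35
1150.35 in^3


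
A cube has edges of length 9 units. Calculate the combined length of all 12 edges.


Shape: cube
Side s = 9 units
A cube has 12 edges, all equal.
Formula: total edge length = 12 * s
Total = 12 * 9
Total = 108
108 units


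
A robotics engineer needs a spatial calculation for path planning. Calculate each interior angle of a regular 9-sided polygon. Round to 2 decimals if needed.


Shape: regular nonagon (9 sides)
Formula: interior angle = (n - 2) * 180 / n
(n - 2) = 7
(n - 2) * 180 = 1260
angle = 1260 / 9
angle = 140
140 degrees


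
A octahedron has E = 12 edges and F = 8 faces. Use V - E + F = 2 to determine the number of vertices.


Polyhedron: octahedron
Euler's formula for convex polyhedra: V - E + F = 2
Given: E = 12 edges and F = 8 faces
Solve for V:
V = 2 + E - F = 2 + 12 - 8 = 6
6 vertices


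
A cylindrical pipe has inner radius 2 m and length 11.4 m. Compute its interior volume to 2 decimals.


Shape: cylinder
Radius r = 2 m, Height h = 11.4 m
Formula: V = pi * r^2 * h
r^2 = 4
V = pi * 4 * 11.4
V = 45.6 * pi
V = 143.26
143.26 m^3


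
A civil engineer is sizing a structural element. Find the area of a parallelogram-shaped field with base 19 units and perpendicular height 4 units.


Shape: parallelogram
Base b = 19 units, Height h = 4 units
Formula: A = b * h
A = 19 * 4
A = 76
76 units^2


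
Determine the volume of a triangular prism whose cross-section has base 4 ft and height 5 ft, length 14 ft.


Shape: triangular prism
Triangle base = 4 ft, triangle height = 5 ft, prism length L = 14 ft
Formula: V = (1/2 * b * h_tri) * L
Cross-section area = 0.5 * 4 * 5 = 10
V = 10 * 14
V = 140
140 ft^3


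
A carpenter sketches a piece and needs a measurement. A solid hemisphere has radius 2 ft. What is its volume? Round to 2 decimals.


Shape: hemisphere (half of a sphere)
Radius r = 2 ft
Formula: V = (1/2) * (4/3) * pi * r^3 = (2/3) * pi * r^3
r^3 = 8
(2/3) * 8 = 5.333333
V = 5.333333 * pi
V = 16.76
16.76 ft^3


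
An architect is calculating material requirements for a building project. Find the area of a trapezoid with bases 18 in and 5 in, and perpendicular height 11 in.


Shape: trapezoid
Parallel sides a = 18 in, b = 5 in; Height h = 11 in
Formula: A = (a + b) * h / 2
a + b = 18 + 5 = 23
A = 23 * 11 / 2
A = 253 / 2
A = 126.5
126.5 in^2


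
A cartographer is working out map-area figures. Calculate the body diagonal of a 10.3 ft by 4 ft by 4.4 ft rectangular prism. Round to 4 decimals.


Shape: rectangular box (space diagonal)
l = 10.3 ft, w = 4 ft, h = 4.4 ft
Visualize: the diagonal of the base, then a right triangle with that diagonal and the height.
Formula: d = sqrt(l^2 + w^2 + h^2)
l^2 + w^2 + h^2 = 106.09 + 16 + 19.36 = 141.45
d = sqrt(141.45)
d = 11.8933
11.8933 ft


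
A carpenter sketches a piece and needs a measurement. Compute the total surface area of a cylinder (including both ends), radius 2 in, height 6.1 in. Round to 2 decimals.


Shape: closed cylinder
Radius r = 2 in, Height h = 6.1 in
Formula: SA = 2*pi*r^2 + 2*pi*r*h = 2*pi*r*(r + h)
r + h = 8.1
2 * r * (r + h) = 2 * 2 * 8.1 = 32.4
SA = 32.4 * pi
SA = 101.79
101.79 in^2


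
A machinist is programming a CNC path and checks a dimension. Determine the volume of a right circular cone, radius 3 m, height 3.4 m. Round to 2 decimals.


Shape: cone
Radius r = 3 m, Height h = 3.4 m
Formula: V = (1/3) * pi * r^2 * h
r^2 = 9
pi * r^2 * h = pi * 9 * 3.4 = 30.6 * pi
V = 30.6 * pi / 3
V = 32.04
32.04 m^3


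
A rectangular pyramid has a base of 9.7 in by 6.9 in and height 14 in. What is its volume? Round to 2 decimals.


Shape: rectangular pyramid
Base: 9.7 in x 6.9 in, Height h = 14 in
Formula: V = (1/3) * base_area * h
base_area = 9.7 * 6.9 = 66.93
base_area * h = 66.93 * 14 = 937.02
V = 937.02 / 3
V = 312.34
312.34 in^3


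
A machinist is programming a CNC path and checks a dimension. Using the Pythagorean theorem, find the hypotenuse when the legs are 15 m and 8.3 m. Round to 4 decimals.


Shape: right triangle
Legs a = 15 m, b = 8.3 m
Formula: c = sqrt(a^2 + b^2)
a^2 = 225, b^2 = 68.89
a^2 + b^2 = 293.89
c = sqrt(293.89)
c = 17.1432
17.1432 m


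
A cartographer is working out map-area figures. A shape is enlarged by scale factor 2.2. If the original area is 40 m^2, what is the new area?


Linear scale factor k = 2.2
Original area = 40 m^2
Rule: under a linear scaling by k, areas scale by k^2.
k^2 = 2.2^2 = 4.84
New area = 40 * 4.84
New area = 193.6
193.6 m^2


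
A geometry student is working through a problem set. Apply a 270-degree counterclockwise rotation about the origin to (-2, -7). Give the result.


Transformation: rotation about the origin
Original point: (-2, -7)
Rule for 270 deg counterclockwise: (x, y) -> (y, -x)
Apply: (-2, -7) -> (-7, 2)
(-7, 2)


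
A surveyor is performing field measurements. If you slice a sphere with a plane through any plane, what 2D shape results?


Solid: sphere
Cutting plane: through any plane
Visualize the intersection of the plane with the solid's surface.
The boundary of the cut region is a circle.
circle


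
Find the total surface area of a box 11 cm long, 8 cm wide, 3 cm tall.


Shape: rectangular prism
l = 11 cm, w = 8 cm, h = 3 cm
Formula: SA = 2(lw + lh + wh)
lw = 88, lh = 33, wh = 24
lw + lh + wh = 145
SA = 2 * 145
SA = 290
290 cm^2


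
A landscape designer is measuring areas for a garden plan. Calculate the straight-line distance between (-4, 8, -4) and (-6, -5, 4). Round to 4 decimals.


3D distance between two points
P1 = (-4, 8, -4), P2 = (-6, -5, 4)
Formula: d = sqrt((x2-x1)^2 + (y2-y1)^2 + (z2-z1)^2)
dx = -6 - -4 = -2
dy = -5 - 8 = -13
dz = 4 - -4 = 8
dx^2 + dy^2 + dz^2 = 4 + 169 + 64 = 237
d = sqrt(237)
d = 15.3948
15.3948 units


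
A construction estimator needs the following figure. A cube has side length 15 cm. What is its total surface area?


Shape: cube
Side s = 15 cm
A cube has 6 square faces.
Formula: SA = 6 * s^2
s^2 = 225
SA = 6 * 225
SA = 1350
1350 cm^2


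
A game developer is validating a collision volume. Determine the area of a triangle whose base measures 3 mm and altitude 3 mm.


Shape: triangle
Base b = 3 mm, Height h = 3 mm
Formula: A = (1/2) * b * h
A = 0.5 * 3 * 3
A = 0.5 * 9
A = 4.5
4.5 mm^2


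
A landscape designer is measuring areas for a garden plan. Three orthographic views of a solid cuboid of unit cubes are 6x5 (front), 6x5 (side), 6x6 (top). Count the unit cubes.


Orthographic views of a solid rectangular block:
Front view 6 x 5 -> length = 6, height = 5
Side view 6 x 5 -> width = 6, height = 5 (consistent)
Top view 6 x 6 -> confirms length = 6, width = 6
The block is 6 x 6 x 5.
Total unit cubes = 6 * 6 * 5 = 180
180 unit cubes


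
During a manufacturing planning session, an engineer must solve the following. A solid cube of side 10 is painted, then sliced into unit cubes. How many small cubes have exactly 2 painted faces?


Large cube: 10 x 10 x 10, cut into unit cubes.
n = 10, so n - 2 = 8
Cubes with 2 painted faces lie along the edges, excluding corners.
A cube has 12 edges; each contributes (n - 2) = 8 such cubes.
Count = 12 * 8 = 96
96 unit cubes


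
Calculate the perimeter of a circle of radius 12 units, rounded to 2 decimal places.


Shape: circle
Radius r = 12 units
Formula: C = 2 * pi * r
C = 2 * pi * 12
C = 24 * pi
C = 75.4
75.4 units


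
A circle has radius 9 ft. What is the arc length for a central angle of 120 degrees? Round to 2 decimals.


Shape: circular arc
Radius r = 9 ft, Angle = 120 degrees
Formula: L = (angle/360) * 2 * pi * r
2 * pi * r = 18 * pi
L = (120/360) * 18 * pi
L = 6 * pi
L = 18.85
18.85 ft


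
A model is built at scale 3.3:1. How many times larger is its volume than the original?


Linear scale factor k = 3.3
Rule: under a linear scaling by k, volumes scale by k^3.
k^3 = 3.3 * 3.3 * 3.3
k^3 = 10.89 * 3.3
k^3 = 35.937
Volume scales by a factor of 35.937.
35.937 (dimensionless)


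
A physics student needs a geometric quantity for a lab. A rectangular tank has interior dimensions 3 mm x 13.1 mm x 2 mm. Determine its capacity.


Shape: rectangular prism
l = 3 mm, w = 13.1 mm, h = 2 mm
Formula: V = l * w * h
V = 3 * 13.1 * 2
V = 39.3 * 2
V = 78.6
78.6 mm^3


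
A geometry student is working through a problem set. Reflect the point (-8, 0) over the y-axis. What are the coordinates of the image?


Transformation: reflection
Original point: (-8, 0)
Rule for reflection over the y-axis: (x, y) -> (-x, y)
Apply: (-8, 0) -> (8, 0)
(8, 0)


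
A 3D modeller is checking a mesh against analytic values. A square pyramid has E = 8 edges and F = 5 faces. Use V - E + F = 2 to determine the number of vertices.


Polyhedron: square pyramid
Euler's formula for convex polyhedra: V - E + F = 2
Given: E = 8 edges and F = 5 faces
Solve for V:
V = 2 + E - F = 2 + 8 - 5 = 5
5 vertices


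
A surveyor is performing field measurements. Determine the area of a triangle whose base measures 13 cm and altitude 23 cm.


Shape: triangle
Base b = 13 cm, Height h = 23 cm
Formula: A = (1/2) * b * h
A = 0.5 * 13 * 23
A = 0.5 * 299
A = 149.5
149.5 cm^2


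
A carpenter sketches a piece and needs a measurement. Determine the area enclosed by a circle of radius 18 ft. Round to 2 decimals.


Shape: circle
Radius r = 18 ft
Formula: A = pi * r^2
r^2 = 18^2 = 324
A = pi * 324
A = 1017.88
1017.88 ft^2


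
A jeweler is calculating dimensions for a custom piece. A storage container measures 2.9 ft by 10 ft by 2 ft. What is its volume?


Shape: rectangular prism
l = 2.9 ft, w = 10 ft, h = 2 ft
Formula: V = l * w * h
V = 2.9 * 10 * 2
V = 29 * 2
V = 58
58 ft^3


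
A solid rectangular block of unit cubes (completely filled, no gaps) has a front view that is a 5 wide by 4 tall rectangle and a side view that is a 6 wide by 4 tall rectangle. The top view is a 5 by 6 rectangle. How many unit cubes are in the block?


Orthographic views of a solid rectangular block:
Front view 5 x 4 -> length = 5, height = 4
Side view 6 x 4 -> width = 6, height = 4 (consistent)
Top view 5 x 6 -> confirms length = 5, width = 6
The block is 5 x 6 x 4.
Total unit cubes = 5 * 6 * 4 = 120
120 unit cubes


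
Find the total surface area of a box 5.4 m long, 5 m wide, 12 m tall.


Shape: rectangular prism
l = 5.4 m, w = 5 m, h = 12 m
Formula: SA = 2(lw + lh + wh)
lw = 27, lh = 64.8, wh = 60
lw + lh + wh = 151.8
SA = 2 * 151.8
SA = 303.6
303.6 m^2


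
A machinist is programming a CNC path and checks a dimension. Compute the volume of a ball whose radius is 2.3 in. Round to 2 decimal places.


Shape: sphere
Radius r = 2.3 in
Formula: V = (4/3) * pi * r^3
r^3 = 12.167
(4/3) * 12.167 = 16.222667
V = 16.222667 * pi
V = 50.97
50.97 in^3


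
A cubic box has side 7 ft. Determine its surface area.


Shape: cube
Side s = 7 ft
A cube has 6 square faces.
Formula: SA = 6 * s^2
s^2 = 49
SA = 6 * 49
SA = 294
294 ft^2


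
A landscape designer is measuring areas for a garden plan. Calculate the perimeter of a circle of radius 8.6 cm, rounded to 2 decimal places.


Shape: circle
Radius r = 8.6 cm
Formula: C = 2 * pi * r
C = 2 * pi * 8.6
C = 17.2 * pi
C = 54.04
54.04 cm


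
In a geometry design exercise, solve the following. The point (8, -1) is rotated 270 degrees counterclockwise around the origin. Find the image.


Transformation: rotation about the origin
Original point: (8, -1)
Rule for 270 deg counterclockwise: (x, y) -> (y, -x)
Apply: (8, -1) -> (-1, -8)
(-1, -8)


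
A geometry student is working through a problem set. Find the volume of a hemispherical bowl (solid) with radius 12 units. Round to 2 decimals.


Shape: hemisphere (half of a sphere)
Radius r = 12 units
Formula: V = (1/2) * (4/3) * pi * r^3 = (2/3) * pi * r^3
r^3 = 1728
(2/3) * 1728 = 1152
V = 1152 * pi
V = 3619.11
3619.11 units^3


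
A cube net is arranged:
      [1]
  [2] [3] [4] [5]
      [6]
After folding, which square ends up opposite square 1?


Net: cross layout. Take square 3 as the base (bottom).
Fold the four squares in the horizontal row up around 3: 2 -> left, 4 -> right, 5 wraps to the top.
Fold 1 and 6 up from 3: 1 -> back, 6 -> front.
Opposite pairs are therefore: (1, 6), (2, 4), (3, 5).
Face 1 is opposite face 6.
face 6


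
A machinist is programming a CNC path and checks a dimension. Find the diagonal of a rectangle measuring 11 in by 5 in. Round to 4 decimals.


Shape: rectangle (diagonal via Pythagoras)
Sides: 11 in and 5 in
Formula: d = sqrt(l^2 + w^2)
l^2 = 121, w^2 = 25
l^2 + w^2 = 146
d = sqrt(146)
d = 12.083
12.083 in


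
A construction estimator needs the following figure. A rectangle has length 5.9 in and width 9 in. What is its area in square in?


Shape: rectangle
Length l = 5.9 in, Width w = 9 in
Formula: A = l * w
A = 5.9 * 9
A = 53.1
53.1 in^2


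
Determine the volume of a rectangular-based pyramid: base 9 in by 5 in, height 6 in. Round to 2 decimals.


Shape: rectangular pyramid
Base: 9 in x 5 in, Height h = 6 in
Formula: V = (1/3) * base_area * h
base_area = 9 * 5 = 45
base_area * h = 45 * 6 = 270
V = 270 / 3
V = 90
90 in^3


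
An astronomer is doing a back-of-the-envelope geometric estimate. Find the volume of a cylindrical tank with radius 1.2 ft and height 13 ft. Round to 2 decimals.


Shape: cylinder
Radius r = 1.2 ft, Height h = 13 ft
Formula: V = pi * r^2 * h
r^2 = 1.44
V = pi * 1.44 * 13
V = 18.72 * pi
V = 58.81
58.81 ft^3


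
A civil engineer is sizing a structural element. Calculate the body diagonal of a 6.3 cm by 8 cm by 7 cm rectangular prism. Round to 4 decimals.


Shape: rectangular box (space diagonal)
l = 6.3 cm, w = 8 cm, h = 7 cm
Visualize: the diagonal of the base, then a right triangle with that diagonal and the height.
Formula: d = sqrt(l^2 + w^2 + h^2)
l^2 + w^2 + h^2 = 39.69 + 64 + 49 = 152.69
d = sqrt(152.69)
d = 12.3568
12.3568 cm


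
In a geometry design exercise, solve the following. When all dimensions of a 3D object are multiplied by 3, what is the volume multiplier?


Linear scale factor k = 3
Rule: under a linear scaling by k, volumes scale by k^3.
k^3 = 3 * 3 * 3
k^3 = 9 * 3
k^3 = 27
Volume scales by a factor of 27.
27 (dimensionless)


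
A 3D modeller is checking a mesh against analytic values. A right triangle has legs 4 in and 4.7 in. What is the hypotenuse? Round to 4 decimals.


Shape: right triangle
Legs a = 4 in, b = 4.7 in
Formula: c = sqrt(a^2 + b^2)
a^2 = 16, b^2 = 22.09
a^2 + b^2 = 38.09
c = sqrt(38.09)
c = 6.1717
6.1717 in


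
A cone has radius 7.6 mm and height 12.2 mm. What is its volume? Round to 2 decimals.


Shape: cone
Radius r = 7.6 mm, Height h = 12.2 mm
Formula: V = (1/3) * pi * r^2 * h
r^2 = 57.76
pi * r^2 * h = pi * 57.76 * 12.2 = 704.672 * pi
V = 704.672 * pi / 3
V = 737.93
737.93 mm^3


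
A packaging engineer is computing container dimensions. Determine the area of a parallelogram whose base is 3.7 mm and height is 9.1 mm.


Shape: parallelogram
Base b = 3.7 mm, Height h = 9.1 mm
Formula: A = b * h
A = 3.7 * 9.1
A = 33.67
33.67 mm^2


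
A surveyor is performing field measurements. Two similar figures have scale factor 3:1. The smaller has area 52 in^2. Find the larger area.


Linear scale factor k = 3
Original area = 52 in^2
Rule: under a linear scaling by k, areas scale by k^2.
k^2 = 3^2 = 9
New area = 52 * 9
New area = 468
468 in^2


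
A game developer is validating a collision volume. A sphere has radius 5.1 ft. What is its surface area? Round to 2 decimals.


Shape: sphere
Radius r = 5.1 ft
Formula: SA = 4 * pi * r^2
r^2 = 26.01
SA = 4 * pi * 26.01
SA = 104.04 * pi
SA = 326.85
326.85 ft^2


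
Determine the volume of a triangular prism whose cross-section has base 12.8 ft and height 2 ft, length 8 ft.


Shape: triangular prism
Triangle base = 12.8 ft, triangle height = 2 ft, prism length L = 8 ft
Formula: V = (1/2 * b * h_tri) * L
Cross-section area = 0.5 * 12.8 * 2 = 12.8
V = 12.8 * 8
V = 102.4
102.4 ft^3


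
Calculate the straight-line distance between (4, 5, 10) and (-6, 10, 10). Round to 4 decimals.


3D distance between two points
P1 = (4, 5, 10), P2 = (-6, 10, 10)
Formula: d = sqrt((x2-x1)^2 + (y2-y1)^2 + (z2-z1)^2)
dx = -6 - 4 = -10
dy = 10 - 5 = 5
dz = 10 - 10 = 0
dx^2 + dy^2 + dz^2 = 100 + 25 + 0 = 125
d = sqrt(125)
d = 11.1803
11.1803 units


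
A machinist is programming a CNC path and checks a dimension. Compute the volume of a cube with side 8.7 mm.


Shape: cube
Side s = 8.7 mm
Formula: V = s^3
V = 8.7 * 8.7 * 8.7
V = 75.69 * 8.7
V = 658.503
658.503 mm^3


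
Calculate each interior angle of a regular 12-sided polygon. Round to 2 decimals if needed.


Shape: regular dodecagon (12 sides)
Formula: interior angle = (n - 2) * 180 / n
(n - 2) = 10
(n - 2) * 180 = 1800
angle = 1800 / 12
angle = 150
150 degrees
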